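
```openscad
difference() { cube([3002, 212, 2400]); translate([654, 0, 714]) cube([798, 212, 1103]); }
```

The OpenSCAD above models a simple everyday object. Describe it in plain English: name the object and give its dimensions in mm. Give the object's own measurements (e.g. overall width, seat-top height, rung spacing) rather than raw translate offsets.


A wall 3002 mm long (x), 212 mm thick (y), 2400 mm tall, with a rectangular window opening cut through it. The opening is 798 mm wide and 1103 mm tall; its sill is at z = 714 mm and its near (−x) edge is 654 mm from the wall's −x end. The opening passes through the full wall thickness.


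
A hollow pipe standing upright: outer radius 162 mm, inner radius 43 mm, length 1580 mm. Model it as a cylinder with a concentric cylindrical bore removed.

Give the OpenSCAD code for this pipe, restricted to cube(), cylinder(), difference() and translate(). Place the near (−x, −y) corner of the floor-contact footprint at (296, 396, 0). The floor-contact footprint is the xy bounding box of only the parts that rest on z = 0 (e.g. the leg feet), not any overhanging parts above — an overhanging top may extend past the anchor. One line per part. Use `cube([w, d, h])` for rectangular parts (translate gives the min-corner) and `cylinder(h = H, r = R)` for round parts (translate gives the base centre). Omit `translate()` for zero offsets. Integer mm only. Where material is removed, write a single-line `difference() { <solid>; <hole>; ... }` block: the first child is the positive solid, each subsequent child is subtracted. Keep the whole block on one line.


difference() { translate([458, 558, 0]) cylinder(h = 1580, r = 162); translate([458, 558, 0]) cylinder(h = 1580, r = 43); }


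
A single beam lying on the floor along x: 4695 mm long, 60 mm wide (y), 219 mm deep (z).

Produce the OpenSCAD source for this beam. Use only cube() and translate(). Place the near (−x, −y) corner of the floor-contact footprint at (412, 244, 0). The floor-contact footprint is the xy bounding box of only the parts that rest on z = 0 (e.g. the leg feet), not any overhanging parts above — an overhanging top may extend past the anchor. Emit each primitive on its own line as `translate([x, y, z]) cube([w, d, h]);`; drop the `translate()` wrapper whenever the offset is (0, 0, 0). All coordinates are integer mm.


translate([412, 244, 0]) cube([4695, 60, 219]);


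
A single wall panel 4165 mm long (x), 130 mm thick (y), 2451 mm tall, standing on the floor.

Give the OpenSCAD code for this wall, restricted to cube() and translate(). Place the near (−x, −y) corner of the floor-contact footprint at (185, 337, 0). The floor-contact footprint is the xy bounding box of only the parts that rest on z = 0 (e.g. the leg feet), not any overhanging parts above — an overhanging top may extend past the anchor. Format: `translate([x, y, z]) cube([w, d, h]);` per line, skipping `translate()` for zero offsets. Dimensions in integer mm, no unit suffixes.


translate([185, 337, 0]) cube([4165, 130, 2451]);


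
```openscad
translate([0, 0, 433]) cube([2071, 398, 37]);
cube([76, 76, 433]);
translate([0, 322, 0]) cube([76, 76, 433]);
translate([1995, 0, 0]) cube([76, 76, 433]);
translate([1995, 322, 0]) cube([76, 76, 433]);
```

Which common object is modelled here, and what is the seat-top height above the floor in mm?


A bench. The seat-top height is 470 mm.

A long slab on four corner posts — a bench. The slab sits at z = 433 with thickness 37, so the top is 433 + 37 = 470 mm.


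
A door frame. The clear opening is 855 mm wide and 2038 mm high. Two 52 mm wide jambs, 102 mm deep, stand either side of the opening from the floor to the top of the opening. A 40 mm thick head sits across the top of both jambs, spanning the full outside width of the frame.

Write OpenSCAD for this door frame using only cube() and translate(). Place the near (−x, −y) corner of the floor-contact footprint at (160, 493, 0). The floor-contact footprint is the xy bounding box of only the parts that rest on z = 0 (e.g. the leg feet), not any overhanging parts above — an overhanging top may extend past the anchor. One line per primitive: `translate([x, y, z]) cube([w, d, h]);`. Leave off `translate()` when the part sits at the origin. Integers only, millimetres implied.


translate([160, 493, 0]) cube([52, 102, 2038]);
translate([1067, 493, 0]) cube([52, 102, 2038]);
translate([160, 493, 2038]) cube([959, 102, 40]);


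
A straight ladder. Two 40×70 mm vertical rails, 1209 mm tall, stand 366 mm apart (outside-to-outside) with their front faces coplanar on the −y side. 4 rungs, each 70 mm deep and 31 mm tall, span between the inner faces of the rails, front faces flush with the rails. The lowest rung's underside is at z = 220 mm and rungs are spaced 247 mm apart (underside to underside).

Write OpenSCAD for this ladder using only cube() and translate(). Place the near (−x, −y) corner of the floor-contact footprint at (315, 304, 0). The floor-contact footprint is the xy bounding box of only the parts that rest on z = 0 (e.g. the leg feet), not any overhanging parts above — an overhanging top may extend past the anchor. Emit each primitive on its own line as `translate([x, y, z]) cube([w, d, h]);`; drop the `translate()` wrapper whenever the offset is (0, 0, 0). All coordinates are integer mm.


// rung span = 366 - 2*40 = 286
// rung[k] z = 220 + k*247
translate([315, 304, 0]) cube([40, 70, 1209]);
translate([641, 304, 0]) cube([40, 70, 1209]);
translate([355, 304, 220]) cube([286, 70, 31]);
translate([355, 304, 467]) cube([286, 70, 31]);
translate([355, 304, 714]) cube([286, 70, 31]);
translate([355, 304, 961]) cube([286, 70, 31]);


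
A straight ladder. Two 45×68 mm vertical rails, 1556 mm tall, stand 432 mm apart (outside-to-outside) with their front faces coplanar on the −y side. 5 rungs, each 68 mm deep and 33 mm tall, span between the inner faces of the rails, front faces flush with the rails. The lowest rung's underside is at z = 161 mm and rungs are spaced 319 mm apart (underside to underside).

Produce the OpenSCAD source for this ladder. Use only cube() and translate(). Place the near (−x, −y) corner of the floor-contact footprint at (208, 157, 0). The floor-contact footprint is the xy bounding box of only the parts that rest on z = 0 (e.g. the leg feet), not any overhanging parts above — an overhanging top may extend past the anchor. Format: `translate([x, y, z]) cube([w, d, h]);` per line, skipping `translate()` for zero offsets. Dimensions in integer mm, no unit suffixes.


translate([208, 157, 0]) cube([45, 68, 1556]);
translate([595, 157, 0]) cube([45, 68, 1556]);
translate([253, 157, 161]) cube([342, 68, 33]);
translate([253, 157, 480]) cube([342, 68, 33]);
translate([253, 157, 799]) cube([342, 68, 33]);
translate([253, 157, 1118]) cube([342, 68, 33]);
translate([253, 157, 1437]) cube([342, 68, 33]);


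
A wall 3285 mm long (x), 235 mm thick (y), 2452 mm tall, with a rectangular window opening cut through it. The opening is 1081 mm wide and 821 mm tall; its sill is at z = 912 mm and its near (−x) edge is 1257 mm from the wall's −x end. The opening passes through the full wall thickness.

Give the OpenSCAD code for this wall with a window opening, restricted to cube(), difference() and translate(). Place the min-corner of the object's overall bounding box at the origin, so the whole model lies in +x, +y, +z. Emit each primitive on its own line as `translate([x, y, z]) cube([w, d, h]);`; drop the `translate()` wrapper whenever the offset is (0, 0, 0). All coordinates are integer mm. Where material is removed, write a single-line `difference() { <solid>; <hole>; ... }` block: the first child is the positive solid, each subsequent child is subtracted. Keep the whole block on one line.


difference() { cube([3285, 235, 2452]); translate([1257, 0, 912]) cube([1081, 235, 821]); }


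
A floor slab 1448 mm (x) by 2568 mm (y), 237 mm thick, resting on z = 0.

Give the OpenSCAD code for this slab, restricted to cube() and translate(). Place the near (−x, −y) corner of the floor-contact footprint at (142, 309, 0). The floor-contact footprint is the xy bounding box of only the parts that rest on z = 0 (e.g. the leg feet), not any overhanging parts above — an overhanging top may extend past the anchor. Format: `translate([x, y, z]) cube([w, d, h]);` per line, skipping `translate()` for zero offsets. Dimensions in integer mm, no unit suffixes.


translate([142, 309, 0]) cube([1448, 2568, 237]);


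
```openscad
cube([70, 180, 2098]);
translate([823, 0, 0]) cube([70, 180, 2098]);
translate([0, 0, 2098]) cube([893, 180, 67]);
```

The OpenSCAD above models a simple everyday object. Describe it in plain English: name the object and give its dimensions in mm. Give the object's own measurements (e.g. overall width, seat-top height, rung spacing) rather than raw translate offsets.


A door frame. The clear opening is 753 mm wide and 2098 mm high. Two 70 mm wide jambs, 180 mm deep, stand either side of the opening from the floor to the top of the opening. A 67 mm thick head sits across the top of both jambs, spanning the full outside width of the frame.


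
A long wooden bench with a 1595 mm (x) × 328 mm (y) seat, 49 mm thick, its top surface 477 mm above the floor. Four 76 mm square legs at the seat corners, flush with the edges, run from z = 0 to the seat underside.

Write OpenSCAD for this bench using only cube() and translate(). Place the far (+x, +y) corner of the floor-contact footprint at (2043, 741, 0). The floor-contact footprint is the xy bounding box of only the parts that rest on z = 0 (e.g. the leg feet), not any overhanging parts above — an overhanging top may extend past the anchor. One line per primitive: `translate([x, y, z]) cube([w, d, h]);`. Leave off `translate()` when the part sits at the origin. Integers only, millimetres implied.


// leg_h = 477 − 49 = 428
translate([448, 413, 428]) cube([1595, 328, 49]);
translate([448, 413, 0]) cube([76, 76, 428]);
translate([448, 665, 0]) cube([76, 76, 428]);
translate([1967, 413, 0]) cube([76, 76, 428]);
translate([1967, 665, 0]) cube([76, 76, 428]);


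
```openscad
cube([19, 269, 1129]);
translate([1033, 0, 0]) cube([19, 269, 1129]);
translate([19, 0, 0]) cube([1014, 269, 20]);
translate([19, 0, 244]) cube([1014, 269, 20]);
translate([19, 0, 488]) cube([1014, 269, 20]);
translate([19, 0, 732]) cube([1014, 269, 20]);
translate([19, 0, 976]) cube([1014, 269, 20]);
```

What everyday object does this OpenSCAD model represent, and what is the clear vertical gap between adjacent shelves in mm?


A bookshelf. The clear shelf gap is 224 mm.

Two tall side panels with 5 horizontal boards between them — a bookshelf. The first two shelf undersides are at z = 0 and z = 244; with shelf thickness 20, the clear gap is 244 − 0 − 20 = 224 mm.


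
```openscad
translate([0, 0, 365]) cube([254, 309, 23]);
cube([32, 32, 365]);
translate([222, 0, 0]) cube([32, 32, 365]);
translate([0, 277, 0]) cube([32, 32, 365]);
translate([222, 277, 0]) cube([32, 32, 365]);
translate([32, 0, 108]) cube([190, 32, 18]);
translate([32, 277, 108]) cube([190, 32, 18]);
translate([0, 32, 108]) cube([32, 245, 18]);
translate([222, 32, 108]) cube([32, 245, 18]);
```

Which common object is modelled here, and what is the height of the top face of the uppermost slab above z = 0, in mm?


A stool. The seat height is 388 mm.

A 254×309×23 slab at z = 365 on four corner posts — a stool. The seat top is 365 + 23 = 388 mm.


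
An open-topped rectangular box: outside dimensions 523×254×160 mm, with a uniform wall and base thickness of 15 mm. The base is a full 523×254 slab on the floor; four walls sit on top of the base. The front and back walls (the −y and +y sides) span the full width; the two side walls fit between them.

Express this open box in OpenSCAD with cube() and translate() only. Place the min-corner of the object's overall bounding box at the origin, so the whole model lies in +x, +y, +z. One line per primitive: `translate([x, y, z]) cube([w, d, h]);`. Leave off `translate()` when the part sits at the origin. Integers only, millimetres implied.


cube([523, 254, 15]);
translate([0, 0, 15]) cube([523, 15, 145]);
translate([0, 239, 15]) cube([523, 15, 145]);
translate([0, 15, 15]) cube([15, 224, 145]);
translate([508, 15, 15]) cube([15, 224, 145]);


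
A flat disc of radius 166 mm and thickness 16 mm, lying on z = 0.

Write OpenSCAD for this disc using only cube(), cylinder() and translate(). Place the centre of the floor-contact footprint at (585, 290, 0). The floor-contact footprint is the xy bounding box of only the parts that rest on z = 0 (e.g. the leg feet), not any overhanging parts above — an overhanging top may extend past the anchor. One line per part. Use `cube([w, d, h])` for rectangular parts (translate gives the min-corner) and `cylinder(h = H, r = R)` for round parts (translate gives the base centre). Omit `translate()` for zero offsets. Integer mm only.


translate([585, 290, 0]) cylinder(h = 16, r = 166);


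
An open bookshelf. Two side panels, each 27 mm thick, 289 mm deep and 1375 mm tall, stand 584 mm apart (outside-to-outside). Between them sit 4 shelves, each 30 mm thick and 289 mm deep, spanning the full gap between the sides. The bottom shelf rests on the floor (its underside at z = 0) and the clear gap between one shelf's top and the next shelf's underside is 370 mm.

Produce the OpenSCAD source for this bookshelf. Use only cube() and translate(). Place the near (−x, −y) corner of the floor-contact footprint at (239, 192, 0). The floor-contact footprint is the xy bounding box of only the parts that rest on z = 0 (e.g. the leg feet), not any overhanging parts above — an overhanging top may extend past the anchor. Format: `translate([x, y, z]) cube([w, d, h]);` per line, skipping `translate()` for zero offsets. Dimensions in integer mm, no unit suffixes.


translate([239, 192, 0]) cube([27, 289, 1375]);
translate([796, 192, 0]) cube([27, 289, 1375]);
translate([266, 192, 0]) cube([530, 289, 30]);
translate([266, 192, 400]) cube([530, 289, 30]);
translate([266, 192, 800]) cube([530, 289, 30]);
translate([266, 192, 1200]) cube([530, 289, 30]);


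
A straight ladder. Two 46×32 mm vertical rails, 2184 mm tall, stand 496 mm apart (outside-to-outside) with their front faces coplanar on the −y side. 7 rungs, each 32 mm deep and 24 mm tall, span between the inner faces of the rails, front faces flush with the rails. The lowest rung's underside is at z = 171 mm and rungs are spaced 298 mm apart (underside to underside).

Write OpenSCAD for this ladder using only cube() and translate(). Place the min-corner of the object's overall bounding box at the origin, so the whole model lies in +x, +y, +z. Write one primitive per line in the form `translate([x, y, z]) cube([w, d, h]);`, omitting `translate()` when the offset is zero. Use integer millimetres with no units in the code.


// rung span = 496 - 2*46 = 404
// rung[k] z = 171 + k*298
cube([46, 32, 2184]);
translate([450, 0, 0]) cube([46, 32, 2184]);
translate([46, 0, 171]) cube([404, 32, 24]);
translate([46, 0, 469]) cube([404, 32, 24]);
translate([46, 0, 767]) cube([404, 32, 24]);
translate([46, 0, 1065]) cube([404, 32, 24]);
translate([46, 0, 1363]) cube([404, 32, 24]);
translate([46, 0, 1661]) cube([404, 32, 24]);
translate([46, 0, 1959]) cube([404, 32, 24]);


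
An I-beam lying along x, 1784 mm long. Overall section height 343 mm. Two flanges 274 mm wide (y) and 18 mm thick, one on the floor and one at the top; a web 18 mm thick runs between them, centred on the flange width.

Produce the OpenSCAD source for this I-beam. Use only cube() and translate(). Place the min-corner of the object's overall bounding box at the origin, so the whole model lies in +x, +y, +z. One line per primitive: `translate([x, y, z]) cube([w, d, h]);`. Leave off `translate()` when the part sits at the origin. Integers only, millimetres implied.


cube([1784, 274, 18]);
translate([0, 128, 18]) cube([1784, 18, 307]);
translate([0, 0, 325]) cube([1784, 274, 18]);


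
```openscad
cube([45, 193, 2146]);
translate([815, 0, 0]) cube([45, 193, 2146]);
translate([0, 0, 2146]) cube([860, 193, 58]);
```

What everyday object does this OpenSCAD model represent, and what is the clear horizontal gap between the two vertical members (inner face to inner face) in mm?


A door frame. The clear opening width is 770 mm.

Two 2146 mm tall posts with a header on top — a door frame. The left jamb is 45 mm wide at x = 0; the right jamb starts at x = 815. The clear opening is 815 − 45 = 770 mm.


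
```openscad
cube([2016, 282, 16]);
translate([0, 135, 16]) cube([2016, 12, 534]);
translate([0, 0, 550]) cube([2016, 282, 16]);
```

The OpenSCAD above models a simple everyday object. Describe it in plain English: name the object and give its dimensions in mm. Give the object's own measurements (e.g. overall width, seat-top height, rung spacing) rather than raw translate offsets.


An I-beam lying along x, 2016 mm long. Overall section height 566 mm. Two flanges 282 mm wide (y) and 16 mm thick, one on the floor and one at the top; a web 12 mm thick runs between them, centred on the flange width.


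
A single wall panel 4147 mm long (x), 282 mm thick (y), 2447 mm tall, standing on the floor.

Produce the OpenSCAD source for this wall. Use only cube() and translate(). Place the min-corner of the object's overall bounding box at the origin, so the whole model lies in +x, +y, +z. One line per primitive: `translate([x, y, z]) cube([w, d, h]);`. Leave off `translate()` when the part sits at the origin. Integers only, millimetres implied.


cube([4147, 282, 2447]);


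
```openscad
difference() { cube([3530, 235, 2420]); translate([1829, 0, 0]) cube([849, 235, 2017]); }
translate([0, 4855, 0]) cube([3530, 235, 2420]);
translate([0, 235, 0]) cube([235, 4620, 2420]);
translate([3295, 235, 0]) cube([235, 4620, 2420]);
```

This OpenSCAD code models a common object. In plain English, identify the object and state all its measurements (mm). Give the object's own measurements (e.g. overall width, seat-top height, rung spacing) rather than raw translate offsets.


A single room: four walls, each 2420 mm tall and 235 mm thick, enclosing an outside footprint 3530×5090 mm (x × y), no floor or roof. The front and back walls (−y and +y sides) run the full x-width; the side walls fit between their inner faces. A door opening 849 mm wide and 2017 mm tall is cut through the front wall from the floor up, its −x edge 1829 mm from the wall's −x end.


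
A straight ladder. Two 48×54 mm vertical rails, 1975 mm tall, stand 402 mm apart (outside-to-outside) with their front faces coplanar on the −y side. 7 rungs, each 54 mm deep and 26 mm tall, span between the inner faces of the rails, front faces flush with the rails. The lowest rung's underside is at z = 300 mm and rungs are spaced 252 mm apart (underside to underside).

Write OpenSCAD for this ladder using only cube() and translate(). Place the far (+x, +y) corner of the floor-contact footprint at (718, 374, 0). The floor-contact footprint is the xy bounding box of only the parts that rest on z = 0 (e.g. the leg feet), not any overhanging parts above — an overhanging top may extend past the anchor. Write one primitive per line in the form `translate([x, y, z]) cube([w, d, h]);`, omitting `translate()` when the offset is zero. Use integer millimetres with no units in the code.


translate([316, 320, 0]) cube([48, 54, 1975]);
translate([670, 320, 0]) cube([48, 54, 1975]);
translate([364, 320, 300]) cube([306, 54, 26]);
translate([364, 320, 552]) cube([306, 54, 26]);
translate([364, 320, 804]) cube([306, 54, 26]);
translate([364, 320, 1056]) cube([306, 54, 26]);
translate([364, 320, 1308]) cube([306, 54, 26]);
translate([364, 320, 1560]) cube([306, 54, 26]);
translate([364, 320, 1812]) cube([306, 54, 26]);


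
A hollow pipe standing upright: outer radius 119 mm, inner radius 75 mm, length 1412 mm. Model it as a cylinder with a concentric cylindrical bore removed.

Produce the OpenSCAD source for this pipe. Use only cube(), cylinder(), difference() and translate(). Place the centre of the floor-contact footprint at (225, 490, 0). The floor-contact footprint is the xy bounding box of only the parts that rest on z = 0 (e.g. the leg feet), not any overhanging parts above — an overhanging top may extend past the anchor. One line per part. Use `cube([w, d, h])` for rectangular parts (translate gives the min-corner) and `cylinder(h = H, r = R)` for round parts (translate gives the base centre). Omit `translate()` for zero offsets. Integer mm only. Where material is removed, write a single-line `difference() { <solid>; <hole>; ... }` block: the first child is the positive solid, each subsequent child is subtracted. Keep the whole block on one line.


difference() { translate([225, 490, 0]) cylinder(h = 1412, r = 119); translate([225, 490, 0]) cylinder(h = 1412, r = 75); }


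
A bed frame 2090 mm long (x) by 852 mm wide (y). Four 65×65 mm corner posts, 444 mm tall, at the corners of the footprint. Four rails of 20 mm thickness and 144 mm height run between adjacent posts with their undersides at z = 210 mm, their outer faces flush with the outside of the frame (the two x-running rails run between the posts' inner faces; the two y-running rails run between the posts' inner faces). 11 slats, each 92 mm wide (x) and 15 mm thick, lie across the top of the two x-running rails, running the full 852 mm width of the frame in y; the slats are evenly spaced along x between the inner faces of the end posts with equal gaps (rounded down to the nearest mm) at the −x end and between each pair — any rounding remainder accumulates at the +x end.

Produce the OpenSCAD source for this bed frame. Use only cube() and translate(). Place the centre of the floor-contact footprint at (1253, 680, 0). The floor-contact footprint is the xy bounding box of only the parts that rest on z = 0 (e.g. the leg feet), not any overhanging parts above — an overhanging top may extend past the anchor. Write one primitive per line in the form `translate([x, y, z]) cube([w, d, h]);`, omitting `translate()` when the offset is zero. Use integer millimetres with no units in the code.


// slat z = rail_z + rail_h = 210 + 144 = 354
// slat gap = ⌊(1960 − 11·92) / 12⌋ = 79
translate([208, 254, 0]) cube([65, 65, 444]);
translate([208, 1041, 0]) cube([65, 65, 444]);
translate([2233, 254, 0]) cube([65, 65, 444]);
translate([2233, 1041, 0]) cube([65, 65, 444]);
translate([273, 254, 210]) cube([1960, 20, 144]);
translate([273, 1086, 210]) cube([1960, 20, 144]);
translate([208, 319, 210]) cube([20, 722, 144]);
translate([2278, 319, 210]) cube([20, 722, 144]);
translate([352, 254, 354]) cube([92, 852, 15]);
translate([523, 254, 354]) cube([92, 852, 15]);
translate([694, 254, 354]) cube([92, 852, 15]);
translate([865, 254, 354]) cube([92, 852, 15]);
translate([1036, 254, 354]) cube([92, 852, 15]);
translate([1207, 254, 354]) cube([92, 852, 15]);
translate([1378, 254, 354]) cube([92, 852, 15]);
translate([1549, 254, 354]) cube([92, 852, 15]);
translate([1720, 254, 354]) cube([92, 852, 15]);
translate([1891, 254, 354]) cube([92, 852, 15]);
translate([2062, 254, 354]) cube([92, 852, 15]);


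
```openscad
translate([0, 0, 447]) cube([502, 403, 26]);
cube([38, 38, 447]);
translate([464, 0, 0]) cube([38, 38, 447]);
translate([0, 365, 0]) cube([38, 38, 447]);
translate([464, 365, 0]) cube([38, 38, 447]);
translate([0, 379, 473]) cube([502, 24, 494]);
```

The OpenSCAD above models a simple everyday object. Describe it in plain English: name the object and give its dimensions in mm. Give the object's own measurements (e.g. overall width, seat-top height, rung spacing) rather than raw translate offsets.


A chair. The seat is a 502×403×26 mm slab with its top at z = 473 mm, on four 38×38 mm corner legs (flush with the seat edges, standing on z = 0). A flat backrest 24 mm thick, 494 mm tall, spans the full seat width and rises from the seat top along its +y edge, rear face flush with the rear of the seat.


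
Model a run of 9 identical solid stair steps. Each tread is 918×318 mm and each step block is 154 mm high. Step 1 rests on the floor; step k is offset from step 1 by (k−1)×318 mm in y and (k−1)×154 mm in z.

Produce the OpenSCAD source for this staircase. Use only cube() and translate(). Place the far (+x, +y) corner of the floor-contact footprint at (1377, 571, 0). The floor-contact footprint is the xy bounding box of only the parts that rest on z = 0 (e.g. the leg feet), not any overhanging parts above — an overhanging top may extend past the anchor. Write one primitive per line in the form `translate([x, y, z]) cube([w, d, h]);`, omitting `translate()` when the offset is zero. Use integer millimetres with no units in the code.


translate([459, 253, 0]) cube([918, 318, 154]);
translate([459, 571, 154]) cube([918, 318, 154]);
translate([459, 889, 308]) cube([918, 318, 154]);
translate([459, 1207, 462]) cube([918, 318, 154]);
translate([459, 1525, 616]) cube([918, 318, 154]);
translate([459, 1843, 770]) cube([918, 318, 154]);
translate([459, 2161, 924]) cube([918, 318, 154]);
translate([459, 2479, 1078]) cube([918, 318, 154]);
translate([459, 2797, 1232]) cube([918, 318, 154]);


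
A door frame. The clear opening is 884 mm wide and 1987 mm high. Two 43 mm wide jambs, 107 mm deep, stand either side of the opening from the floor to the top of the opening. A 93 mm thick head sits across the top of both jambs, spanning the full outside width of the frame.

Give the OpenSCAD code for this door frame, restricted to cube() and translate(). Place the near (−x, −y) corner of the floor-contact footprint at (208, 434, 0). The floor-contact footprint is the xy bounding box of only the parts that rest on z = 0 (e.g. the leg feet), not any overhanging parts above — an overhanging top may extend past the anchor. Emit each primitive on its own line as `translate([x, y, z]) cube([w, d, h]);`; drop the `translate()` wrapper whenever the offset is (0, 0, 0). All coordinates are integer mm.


translate([208, 434, 0]) cube([43, 107, 1987]);
translate([1135, 434, 0]) cube([43, 107, 1987]);
translate([208, 434, 1987]) cube([970, 107, 93]);


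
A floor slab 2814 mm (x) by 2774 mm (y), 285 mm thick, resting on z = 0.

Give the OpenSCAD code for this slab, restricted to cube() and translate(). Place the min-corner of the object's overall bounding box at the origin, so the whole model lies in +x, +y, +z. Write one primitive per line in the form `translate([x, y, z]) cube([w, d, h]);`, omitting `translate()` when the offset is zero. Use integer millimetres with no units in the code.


cube([2814, 2774, 285]);


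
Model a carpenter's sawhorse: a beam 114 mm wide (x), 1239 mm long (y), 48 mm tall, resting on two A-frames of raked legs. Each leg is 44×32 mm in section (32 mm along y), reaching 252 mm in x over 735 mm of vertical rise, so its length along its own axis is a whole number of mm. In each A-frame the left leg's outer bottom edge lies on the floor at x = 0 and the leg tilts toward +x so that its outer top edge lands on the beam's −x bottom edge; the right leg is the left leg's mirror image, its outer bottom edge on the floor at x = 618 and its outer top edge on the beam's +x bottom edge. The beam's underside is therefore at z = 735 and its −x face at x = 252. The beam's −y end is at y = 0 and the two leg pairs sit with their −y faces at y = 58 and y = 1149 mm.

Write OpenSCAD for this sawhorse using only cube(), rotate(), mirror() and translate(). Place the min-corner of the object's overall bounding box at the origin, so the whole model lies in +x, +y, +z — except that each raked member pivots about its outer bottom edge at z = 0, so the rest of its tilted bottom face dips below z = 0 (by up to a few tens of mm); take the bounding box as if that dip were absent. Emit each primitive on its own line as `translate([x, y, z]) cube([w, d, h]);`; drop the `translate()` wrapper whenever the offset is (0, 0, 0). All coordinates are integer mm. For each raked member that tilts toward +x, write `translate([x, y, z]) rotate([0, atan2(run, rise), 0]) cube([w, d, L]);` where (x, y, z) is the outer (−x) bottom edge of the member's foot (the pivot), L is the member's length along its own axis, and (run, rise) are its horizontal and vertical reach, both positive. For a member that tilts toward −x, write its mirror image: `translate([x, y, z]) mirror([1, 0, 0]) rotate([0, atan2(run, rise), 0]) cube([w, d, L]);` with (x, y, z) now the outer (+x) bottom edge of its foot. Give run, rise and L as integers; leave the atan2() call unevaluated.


translate([252, 0, 735]) cube([114, 1239, 48]);
translate([0, 58, 0]) rotate([0, atan2(252, 735), 0]) cube([44, 32, 777]);
translate([618, 58, 0]) mirror([1, 0, 0]) rotate([0, atan2(252, 735), 0]) cube([44, 32, 777]);
translate([0, 1149, 0]) rotate([0, atan2(252, 735), 0]) cube([44, 32, 777]);
translate([618, 1149, 0]) mirror([1, 0, 0]) rotate([0, atan2(252, 735), 0]) cube([44, 32, 777]);


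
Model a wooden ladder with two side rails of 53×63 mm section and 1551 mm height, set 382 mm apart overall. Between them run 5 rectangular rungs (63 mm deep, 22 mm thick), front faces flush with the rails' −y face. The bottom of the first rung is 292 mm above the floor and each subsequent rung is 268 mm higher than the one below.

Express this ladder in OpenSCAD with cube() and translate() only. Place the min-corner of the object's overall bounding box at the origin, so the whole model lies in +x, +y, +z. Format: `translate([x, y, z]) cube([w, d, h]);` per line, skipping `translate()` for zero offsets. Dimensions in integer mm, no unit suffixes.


cube([53, 63, 1551]);
translate([329, 0, 0]) cube([53, 63, 1551]);
translate([53, 0, 292]) cube([276, 63, 22]);
translate([53, 0, 560]) cube([276, 63, 22]);
translate([53, 0, 828]) cube([276, 63, 22]);
translate([53, 0, 1096]) cube([276, 63, 22]);
translate([53, 0, 1364]) cube([276, 63, 22]);


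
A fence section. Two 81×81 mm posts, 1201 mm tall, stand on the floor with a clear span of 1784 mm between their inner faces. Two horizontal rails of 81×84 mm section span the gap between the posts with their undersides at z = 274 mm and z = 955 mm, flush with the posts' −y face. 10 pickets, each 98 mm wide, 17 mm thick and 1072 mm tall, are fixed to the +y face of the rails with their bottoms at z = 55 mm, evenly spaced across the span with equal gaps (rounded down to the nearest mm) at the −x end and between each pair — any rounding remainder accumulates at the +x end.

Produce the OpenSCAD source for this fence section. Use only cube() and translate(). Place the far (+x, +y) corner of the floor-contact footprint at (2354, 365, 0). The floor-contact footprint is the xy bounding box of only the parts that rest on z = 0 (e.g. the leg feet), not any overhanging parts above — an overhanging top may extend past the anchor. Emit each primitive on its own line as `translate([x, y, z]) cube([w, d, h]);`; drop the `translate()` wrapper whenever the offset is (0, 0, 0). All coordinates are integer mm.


translate([408, 284, 0]) cube([81, 81, 1201]);
translate([2273, 284, 0]) cube([81, 81, 1201]);
translate([489, 284, 274]) cube([1784, 81, 84]);
translate([489, 284, 955]) cube([1784, 81, 84]);
translate([562, 365, 55]) cube([98, 17, 1072]);
translate([733, 365, 55]) cube([98, 17, 1072]);
translate([904, 365, 55]) cube([98, 17, 1072]);
translate([1075, 365, 55]) cube([98, 17, 1072]);
translate([1246, 365, 55]) cube([98, 17, 1072]);
translate([1417, 365, 55]) cube([98, 17, 1072]);
translate([1588, 365, 55]) cube([98, 17, 1072]);
translate([1759, 365, 55]) cube([98, 17, 1072]);
translate([1930, 365, 55]) cube([98, 17, 1072]);
translate([2101, 365, 55]) cube([98, 17, 1072]);


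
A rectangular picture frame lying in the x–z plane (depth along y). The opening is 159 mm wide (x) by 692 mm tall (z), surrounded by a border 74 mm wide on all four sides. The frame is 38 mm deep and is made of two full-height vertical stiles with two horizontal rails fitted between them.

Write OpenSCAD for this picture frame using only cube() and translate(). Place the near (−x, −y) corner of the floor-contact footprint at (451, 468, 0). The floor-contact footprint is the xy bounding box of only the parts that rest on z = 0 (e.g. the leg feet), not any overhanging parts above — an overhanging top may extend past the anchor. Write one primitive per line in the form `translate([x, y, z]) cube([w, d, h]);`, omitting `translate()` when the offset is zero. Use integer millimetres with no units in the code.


translate([451, 468, 0]) cube([74, 38, 840]);
translate([684, 468, 0]) cube([74, 38, 840]);
translate([525, 468, 0]) cube([159, 38, 74]);
translate([525, 468, 766]) cube([159, 38, 74]);


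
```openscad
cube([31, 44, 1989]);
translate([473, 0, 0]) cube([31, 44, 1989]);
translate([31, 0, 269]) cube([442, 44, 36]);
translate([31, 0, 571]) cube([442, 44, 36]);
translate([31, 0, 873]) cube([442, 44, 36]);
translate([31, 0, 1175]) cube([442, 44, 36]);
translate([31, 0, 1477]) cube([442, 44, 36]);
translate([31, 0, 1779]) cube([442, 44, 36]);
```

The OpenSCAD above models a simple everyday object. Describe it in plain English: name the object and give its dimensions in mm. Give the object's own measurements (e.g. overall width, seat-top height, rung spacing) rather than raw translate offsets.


A straight ladder. Two 31×44 mm vertical rails, 1989 mm tall, stand 504 mm apart (outside-to-outside) with their front faces coplanar on the −y side. 6 rungs, each 44 mm deep and 36 mm tall, span between the inner faces of the rails, front faces flush with the rails. The lowest rung's underside is at z = 269 mm and rungs are spaced 302 mm apart (underside to underside).


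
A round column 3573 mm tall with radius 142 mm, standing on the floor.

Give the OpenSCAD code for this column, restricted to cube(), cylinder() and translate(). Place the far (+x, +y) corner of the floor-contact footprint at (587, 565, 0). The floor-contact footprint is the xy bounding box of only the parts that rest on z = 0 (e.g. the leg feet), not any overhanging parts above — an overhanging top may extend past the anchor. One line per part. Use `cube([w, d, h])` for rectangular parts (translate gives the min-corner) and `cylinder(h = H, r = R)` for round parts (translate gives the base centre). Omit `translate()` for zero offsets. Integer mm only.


translate([445, 423, 0]) cylinder(h = 3573, r = 142);


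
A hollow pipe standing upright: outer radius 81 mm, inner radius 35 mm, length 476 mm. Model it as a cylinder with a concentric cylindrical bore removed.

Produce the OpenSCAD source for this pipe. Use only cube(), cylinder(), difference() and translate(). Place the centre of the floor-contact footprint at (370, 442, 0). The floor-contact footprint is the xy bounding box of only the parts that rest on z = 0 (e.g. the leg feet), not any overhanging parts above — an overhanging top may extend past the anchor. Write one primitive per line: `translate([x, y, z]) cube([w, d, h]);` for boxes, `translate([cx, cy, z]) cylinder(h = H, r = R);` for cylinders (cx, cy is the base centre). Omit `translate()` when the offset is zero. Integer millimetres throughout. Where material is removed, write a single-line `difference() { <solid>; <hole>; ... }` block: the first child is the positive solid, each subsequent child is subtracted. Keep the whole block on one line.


difference() { translate([370, 442, 0]) cylinder(h = 476, r = 81); translate([370, 442, 0]) cylinder(h = 476, r = 35); }


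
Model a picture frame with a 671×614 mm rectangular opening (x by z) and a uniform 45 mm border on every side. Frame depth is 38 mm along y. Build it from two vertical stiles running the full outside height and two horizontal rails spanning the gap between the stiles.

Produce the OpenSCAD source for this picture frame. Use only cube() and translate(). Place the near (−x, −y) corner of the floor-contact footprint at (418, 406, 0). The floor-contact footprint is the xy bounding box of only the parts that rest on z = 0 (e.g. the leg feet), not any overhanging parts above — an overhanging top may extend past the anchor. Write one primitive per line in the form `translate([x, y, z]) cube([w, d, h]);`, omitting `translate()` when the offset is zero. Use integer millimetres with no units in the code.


translate([418, 406, 0]) cube([45, 38, 704]);
translate([1134, 406, 0]) cube([45, 38, 704]);
translate([463, 406, 0]) cube([671, 38, 45]);
translate([463, 406, 659]) cube([671, 38, 45]);


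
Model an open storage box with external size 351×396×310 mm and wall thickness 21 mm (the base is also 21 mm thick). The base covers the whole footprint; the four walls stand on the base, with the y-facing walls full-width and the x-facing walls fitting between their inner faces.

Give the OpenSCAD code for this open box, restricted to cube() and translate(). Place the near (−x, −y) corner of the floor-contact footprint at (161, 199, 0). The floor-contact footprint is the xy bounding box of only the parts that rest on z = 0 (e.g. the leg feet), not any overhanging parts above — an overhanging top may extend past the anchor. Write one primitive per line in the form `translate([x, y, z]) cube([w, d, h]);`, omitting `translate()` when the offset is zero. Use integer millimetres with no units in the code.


translate([161, 199, 0]) cube([351, 396, 21]);
translate([161, 199, 21]) cube([351, 21, 289]);
translate([161, 574, 21]) cube([351, 21, 289]);
translate([161, 220, 21]) cube([21, 354, 289]);
translate([491, 220, 21]) cube([21, 354, 289]);


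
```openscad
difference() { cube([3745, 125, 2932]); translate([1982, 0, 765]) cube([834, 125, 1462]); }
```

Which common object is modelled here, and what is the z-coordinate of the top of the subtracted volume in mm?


A wall with a window opening. The window head height is 2227 mm.

A wall with a rectangular opening subtracted — a window. Sill at z = 765, opening 1462 mm tall, so the head is at 765 + 1462 = 2227 mm.


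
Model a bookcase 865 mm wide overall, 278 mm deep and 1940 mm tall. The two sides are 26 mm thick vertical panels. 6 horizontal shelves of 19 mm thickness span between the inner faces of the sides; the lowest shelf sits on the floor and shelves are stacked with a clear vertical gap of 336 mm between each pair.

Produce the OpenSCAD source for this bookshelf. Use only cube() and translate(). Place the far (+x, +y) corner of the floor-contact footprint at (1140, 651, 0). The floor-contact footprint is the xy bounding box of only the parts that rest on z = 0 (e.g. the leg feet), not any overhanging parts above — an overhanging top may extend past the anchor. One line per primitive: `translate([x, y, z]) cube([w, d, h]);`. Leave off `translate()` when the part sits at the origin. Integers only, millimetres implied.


translate([275, 373, 0]) cube([26, 278, 1940]);
translate([1114, 373, 0]) cube([26, 278, 1940]);
translate([301, 373, 0]) cube([813, 278, 19]);
translate([301, 373, 355]) cube([813, 278, 19]);
translate([301, 373, 710]) cube([813, 278, 19]);
translate([301, 373, 1065]) cube([813, 278, 19]);
translate([301, 373, 1420]) cube([813, 278, 19]);
translate([301, 373, 1775]) cube([813, 278, 19]);


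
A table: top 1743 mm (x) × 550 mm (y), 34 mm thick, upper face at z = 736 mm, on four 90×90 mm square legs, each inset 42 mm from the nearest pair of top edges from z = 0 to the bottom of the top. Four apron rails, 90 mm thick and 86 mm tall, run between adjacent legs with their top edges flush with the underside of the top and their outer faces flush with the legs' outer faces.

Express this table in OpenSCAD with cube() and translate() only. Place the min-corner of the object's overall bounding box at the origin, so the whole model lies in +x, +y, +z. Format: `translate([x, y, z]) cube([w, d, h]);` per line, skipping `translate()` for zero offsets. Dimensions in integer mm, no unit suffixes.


translate([0, 0, 702]) cube([1743, 550, 34]);
translate([42, 42, 0]) cube([90, 90, 702]);
translate([1611, 42, 0]) cube([90, 90, 702]);
translate([42, 418, 0]) cube([90, 90, 702]);
translate([1611, 418, 0]) cube([90, 90, 702]);
translate([132, 42, 616]) cube([1479, 90, 86]);
translate([132, 418, 616]) cube([1479, 90, 86]);
translate([42, 132, 616]) cube([90, 286, 86]);
translate([1611, 132, 616]) cube([90, 286, 86]);
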